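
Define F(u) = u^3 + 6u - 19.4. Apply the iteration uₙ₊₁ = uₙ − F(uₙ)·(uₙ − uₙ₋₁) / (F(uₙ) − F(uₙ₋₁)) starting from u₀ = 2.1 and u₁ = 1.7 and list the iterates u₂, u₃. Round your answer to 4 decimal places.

1.9541, 1.9674

F(2.1) = 2.461000, F(1.7) = -4.287000
u₂ = 1.700000 − (-4.287000)·(1.700000 − 2.100000) / (-4.287000 − 2.461000) = 1.700000 − (1.714800)/(-6.748000) = 1.954120
F(1.954120) = -0.213311
u₃ = 1.954120 − (-0.213311)·(1.954120 − 1.700000) / (-0.213311 − (-4.287000)) = 1.954120 − (-0.054207)/(4.073689) = 1.967426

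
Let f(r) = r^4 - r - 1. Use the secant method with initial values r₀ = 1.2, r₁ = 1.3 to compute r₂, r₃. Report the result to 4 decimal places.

1.2185, 1.2205

f(1.2) = -0.126400, f(1.3) = 0.556100
r₂ = 1.300000 − 0.556100·(1.300000 − 1.200000) / (0.556100 − (-0.126400)) = 1.300000 − (0.055610)/(0.682500) = 1.218520
f(1.218520) = -0.013915
r₃ = 1.218520 − (-0.013915)·(1.218520 − 1.300000) / (-0.013915 − 0.556100) = 1.218520 − (0.001134)/(-0.570015) = 1.220509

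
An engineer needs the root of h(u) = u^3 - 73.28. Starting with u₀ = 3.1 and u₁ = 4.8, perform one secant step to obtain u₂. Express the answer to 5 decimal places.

4.01498

h(3.1) = -43.4890000, h(4.8) = 37.3120000
u₂ = 4.8000000 − 37.3120000·(4.8000000 − 3.1000000) / (37.3120000 − (-43.4890000)) = 4.8000000 − (63.4304000)/(80.8010000) = 4.0149800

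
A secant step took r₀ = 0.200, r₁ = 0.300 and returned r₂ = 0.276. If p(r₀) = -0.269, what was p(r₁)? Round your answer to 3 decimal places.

0.085

The secant line through (0.200, -0.269) and (0.300, p(r₁)) crosses zero at r₂ = 0.276.
So (0.200, -0.269), (0.300, p(r₁)), (0.276, 0) are collinear:
p(r₁) = -0.269 · (0.300 − 0.276) / (0.200 − 0.276) = -0.269 · (0.02400)/(-0.07600) = 0.08495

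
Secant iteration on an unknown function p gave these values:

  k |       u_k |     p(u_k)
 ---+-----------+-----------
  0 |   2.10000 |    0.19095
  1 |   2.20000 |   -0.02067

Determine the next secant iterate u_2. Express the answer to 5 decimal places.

2.19023

u_2 = 2.20000 − (-0.02067)·(2.20000 − 2.10000) / (-0.02067 − 0.19095)
   = 2.20000 − (-0.0020670)/(-0.2116200) = 2.1902325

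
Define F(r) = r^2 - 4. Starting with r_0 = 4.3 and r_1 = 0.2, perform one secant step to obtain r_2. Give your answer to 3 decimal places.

1.080

F(4.3) = 14.49000, F(0.2) = -3.96000
r_2 = 0.20000 − (-3.96000)·(0.20000 − 4.30000) / (-3.96000 − 14.49000) = 0.20000 − (16.23600)/(-18.45000) = 1.08000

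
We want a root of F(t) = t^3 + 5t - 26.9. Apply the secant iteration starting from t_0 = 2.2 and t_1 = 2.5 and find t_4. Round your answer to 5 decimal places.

F(2.2) = -5.2520000, F(2.5) = 1.2250000
t_2 = 2.5000000 − 1.2250000·(2.5000000 − 2.2000000) / (1.2250000 − (-5.2520000)) = 2.5000000 − (0.3675000)/(6.4770000) = 2.4432608
F(2.4432608) = -0.0985943
t_3 = 2.4432608 − (-0.0985943)·(2.4432608 − 2.5000000) / (-0.0985943 − 1.2250000) = 2.4432608 − (0.0055942)/(-1.3235943) = 2.4474873
F(2.4474873) = -0.0016403
t_4 = 2.4474873 − (-0.0016403)·(2.4474873 − 2.4432608) / (-0.0016403 − (-0.0985943)) = 2.4474873 − (-0.0000069)/(0.0969540) = 2.4475588

2.44756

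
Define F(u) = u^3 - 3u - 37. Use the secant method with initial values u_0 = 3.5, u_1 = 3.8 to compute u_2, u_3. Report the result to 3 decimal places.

F(3.5) = -4.62500, F(3.8) = 6.47200
u_2 = 3.80000 − 6.47200·(3.80000 − 3.50000) / (6.47200 − (-4.62500)) = 3.80000 − (1.94160)/(11.09700) = 3.62503
F(3.62503) = -0.23900
u_3 = 3.62503 − (-0.23900)·(3.62503 − 3.80000) / (-0.23900 − 6.47200) = 3.62503 − (0.04182)/(-6.71100) = 3.63126

3.625, 3.631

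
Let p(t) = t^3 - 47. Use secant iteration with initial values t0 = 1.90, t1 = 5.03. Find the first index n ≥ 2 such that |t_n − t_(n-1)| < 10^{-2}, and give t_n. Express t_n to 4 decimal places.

n = 6, t_n = 3.6088

p(1.90) = -40.141000, p(5.03) = 80.263527
t2 = 5.030000 − 80.263527·(3.130000)/(120.404527) = 2.943493;  |Δ| = 2.086507
p(2.943493) = -21.497122
t3 = 2.943493 − (-21.497122)·(-2.086507)/(-101.760649) = 3.384272;  |Δ| = 0.440778
p(3.384272) = -8.238938
t4 = 3.384272 − (-8.238938)·(0.440778)/(13.258184) = 3.658181;  |Δ| = 0.273910
p(3.658181) = 1.954849
t5 = 3.658181 − 1.954849·(0.273910)/(10.193786) = 3.605654;  |Δ| = 0.052527
p(3.605654) = -0.123823
t6 = 3.605654 − (-0.123823)·(-0.052527)/(-2.078671) = 3.608783;  |Δ| = 0.003129
|t6 − t5| = 0.003129 < 10^{-2}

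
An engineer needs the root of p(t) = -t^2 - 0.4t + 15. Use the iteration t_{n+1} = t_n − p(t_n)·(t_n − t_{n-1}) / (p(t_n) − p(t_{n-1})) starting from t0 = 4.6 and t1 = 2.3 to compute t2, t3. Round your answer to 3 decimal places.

p(4.6) = -8.00000, p(2.3) = 8.79000
t2 = 2.30000 − 8.79000·(2.30000 − 4.60000) / (8.79000 − (-8.00000)) = 2.30000 − (-20.21700)/(16.79000) = 3.50411
p(3.50411) = 1.31957
t3 = 3.50411 − 1.31957·(3.50411 − 2.30000) / (1.31957 − 8.79000) = 3.50411 − (1.58891)/(-7.47043) = 3.71680

3.504, 3.717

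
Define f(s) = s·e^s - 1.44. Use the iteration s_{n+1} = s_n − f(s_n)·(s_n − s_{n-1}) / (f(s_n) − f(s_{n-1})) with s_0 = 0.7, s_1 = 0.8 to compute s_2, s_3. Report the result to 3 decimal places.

0.708, 0.709

f(0.7) = -0.03037, f(0.8) = 0.34043
s_2 = 0.80000 − 0.34043·(0.80000 − 0.70000) / (0.34043 − (-0.03037)) = 0.80000 − (0.03404)/(0.37081) = 0.70819
f(0.70819) = -0.00215
s_3 = 0.70819 − (-0.00215)·(0.70819 − 0.80000) / (-0.00215 − 0.34043) = 0.70819 − (0.00020)/(-0.34258) = 0.70877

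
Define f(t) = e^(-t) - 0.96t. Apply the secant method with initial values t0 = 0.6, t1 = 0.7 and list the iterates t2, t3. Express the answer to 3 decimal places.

0.582, 0.582

f(0.6) = -0.02719, f(0.7) = -0.17541
t2 = 0.70000 − (-0.17541)·(0.70000 − 0.60000) / (-0.17541 − (-0.02719)) = 0.70000 − (-0.01754)/(-0.14823) = 0.58166
f(0.58166) = 0.00058
t3 = 0.58166 − 0.00058·(0.58166 − 0.70000) / (0.00058 − (-0.17541)) = 0.58166 − (-0.00007)/(0.17599) = 0.58205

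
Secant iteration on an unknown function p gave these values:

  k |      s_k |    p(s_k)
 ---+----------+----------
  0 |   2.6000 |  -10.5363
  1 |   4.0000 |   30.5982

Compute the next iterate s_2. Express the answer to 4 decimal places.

2.9586

s_2 = 4.0000 − 30.5982·(4.0000 − 2.6000) / (30.5982 − (-10.5363))
   = 4.0000 − (42.837480)/(41.134500) = 2.958600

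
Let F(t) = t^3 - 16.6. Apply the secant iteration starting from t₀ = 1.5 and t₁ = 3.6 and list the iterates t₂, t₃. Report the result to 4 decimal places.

2.1417, 2.4100

F(1.5) = -13.225000, F(3.6) = 30.056000
t₂ = 3.600000 − 30.056000·(3.600000 − 1.500000) / (30.056000 − (-13.225000)) = 3.600000 − (63.117600)/(43.281000) = 2.141679
F(2.141679) = -6.776573
t₃ = 2.141679 − (-6.776573)·(2.141679 − 3.600000) / (-6.776573 − 30.056000) = 2.141679 − (9.882420)/(-36.832573) = 2.409985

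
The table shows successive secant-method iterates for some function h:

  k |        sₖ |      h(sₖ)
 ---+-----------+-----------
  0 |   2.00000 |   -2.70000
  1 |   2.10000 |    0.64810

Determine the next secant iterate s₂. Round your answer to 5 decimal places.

s₂ = 2.10000 − 0.64810·(2.10000 − 2.00000) / (0.64810 − (-2.70000))
   = 2.10000 − (0.0648100)/(3.3481000) = 2.0806428

2.08064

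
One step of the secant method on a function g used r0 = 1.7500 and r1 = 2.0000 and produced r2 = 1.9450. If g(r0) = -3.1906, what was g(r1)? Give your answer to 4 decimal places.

0.8999

The secant line through (1.7500, -3.1906) and (2.0000, g(r1)) crosses zero at r2 = 1.9450.
So (1.7500, -3.1906), (2.0000, g(r1)), (1.9450, 0) are collinear:
g(r1) = -3.1906 · (2.0000 − 1.9450) / (1.7500 − 1.9450) = -3.1906 · (0.055000)/(-0.195000) = 0.899913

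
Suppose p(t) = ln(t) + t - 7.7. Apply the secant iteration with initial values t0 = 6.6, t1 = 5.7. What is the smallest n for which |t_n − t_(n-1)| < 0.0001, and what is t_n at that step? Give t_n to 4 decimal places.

p(6.6) = 0.787070, p(5.7) = -0.259534
t2 = 5.700000 − (-0.259534)·(-0.900000)/(-1.046603) = 5.923180;  |Δ| = 0.223180
p(5.923180) = 0.002053
t3 = 5.923180 − 0.002053·(0.223180)/(0.261587) = 5.921428;  |Δ| = 0.001751
p(5.921428) = 0.000006
t4 = 5.921428 − 0.000006·(-0.001751)/(-0.002047) = 5.921423;  |Δ| = 0.000005
|t4 − t3| = 0.000005 < 0.0001

n = 4, t_n = 5.9214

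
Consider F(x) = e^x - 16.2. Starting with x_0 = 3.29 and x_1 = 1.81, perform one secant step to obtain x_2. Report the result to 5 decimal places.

F(3.29) = 10.6428637, F(1.81) = -10.0895526
x_2 = 1.8100000 − (-10.0895526)·(1.8100000 − 3.2900000) / (-10.0895526 − 10.6428637) = 1.8100000 − (14.9325378)/(-20.7324162) = 2.5302507

2.53025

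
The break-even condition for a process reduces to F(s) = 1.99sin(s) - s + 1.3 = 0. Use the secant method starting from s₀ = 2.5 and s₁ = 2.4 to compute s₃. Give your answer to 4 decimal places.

2.4965

F(2.5) = -0.009040, F(2.4) = 0.244172
s₂ = 2.400000 − 0.244172·(2.400000 − 2.500000) / (0.244172 − (-0.009040)) = 2.400000 − (-0.024417)/(0.253212) = 2.496430
F(2.496430) = 0.000214
s₃ = 2.496430 − 0.000214·(2.496430 − 2.400000) / (0.000214 − 0.244172) = 2.496430 − (0.000021)/(-0.243957) = 2.496514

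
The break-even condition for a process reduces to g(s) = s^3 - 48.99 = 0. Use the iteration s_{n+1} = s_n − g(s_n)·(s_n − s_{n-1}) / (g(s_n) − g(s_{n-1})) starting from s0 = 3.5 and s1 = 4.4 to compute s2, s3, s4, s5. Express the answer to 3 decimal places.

g(3.5) = -6.11500, g(4.4) = 36.19400
s2 = 4.40000 − 36.19400·(4.40000 − 3.50000) / (36.19400 − (-6.11500)) = 4.40000 − (32.57460)/(42.30900) = 3.63008
g(3.63008) = -1.15474
s3 = 3.63008 − (-1.15474)·(3.63008 − 4.40000) / (-1.15474 − 36.19400) = 3.63008 − (0.88906)/(-37.34874) = 3.65388
g(3.65388) = -0.20752
s4 = 3.65388 − (-0.20752)·(3.65388 − 3.63008) / (-0.20752 − (-1.15474)) = 3.65388 − (-0.00494)/(0.94723) = 3.65910
g(3.65910) = 0.00166
s5 = 3.65910 − 0.00166·(3.65910 − 3.65388) / (0.00166 − (-0.20752)) = 3.65910 − (0.00001)/(0.20917) = 3.65906

3.630, 3.654, 3.659, 3.659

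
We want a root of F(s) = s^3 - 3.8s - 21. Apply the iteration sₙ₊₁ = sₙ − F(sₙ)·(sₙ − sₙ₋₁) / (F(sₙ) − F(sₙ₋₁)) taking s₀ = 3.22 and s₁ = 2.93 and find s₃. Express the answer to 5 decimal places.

F(3.22) = 0.1502480, F(2.93) = -6.9802430
s₂ = 2.9300000 − (-6.9802430)·(2.9300000 − 3.2200000) / (-6.9802430 − 0.1502480) = 2.9300000 − (2.0242705)/(-7.1304910) = 3.2138894
F(3.2138894) = -0.0162440
s₃ = 3.2138894 − (-0.0162440)·(3.2138894 − 2.9300000) / (-0.0162440 − (-6.9802430)) = 3.2138894 − (-0.0046115)/(6.9639990) = 3.2145515

3.21455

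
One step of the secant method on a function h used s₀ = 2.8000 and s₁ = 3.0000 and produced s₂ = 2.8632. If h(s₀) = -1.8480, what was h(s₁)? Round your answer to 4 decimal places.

4.0001

The secant line through (2.8000, -1.8480) and (3.0000, h(s₁)) crosses zero at s₂ = 2.8632.
So (2.8000, -1.8480), (3.0000, h(s₁)), (2.8632, 0) are collinear:
h(s₁) = -1.8480 · (3.0000 − 2.8632) / (2.8000 − 2.8632) = -1.8480 · (0.136800)/(-0.063200) = 4.000101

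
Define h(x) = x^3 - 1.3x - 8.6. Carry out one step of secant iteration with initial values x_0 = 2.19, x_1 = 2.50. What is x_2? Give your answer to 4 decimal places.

2.2520

h(2.19) = -0.943541, h(2.50) = 3.775000
x_2 = 2.500000 − 3.775000·(2.500000 − 2.190000) / (3.775000 − (-0.943541)) = 2.500000 − (1.170250)/(4.718541) = 2.251989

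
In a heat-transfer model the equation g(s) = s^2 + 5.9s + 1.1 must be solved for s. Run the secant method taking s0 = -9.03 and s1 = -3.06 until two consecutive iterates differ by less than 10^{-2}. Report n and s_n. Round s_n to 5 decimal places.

g(-9.03) = 29.3639000, g(-3.06) = -7.5904000
s2 = -3.0600000 − (-7.5904000)·(5.9700000)/(-36.9543000) = -4.2862359;  |Δ| = 1.2262359
g(-4.2862359) = -5.8169737
s3 = -4.2862359 − (-5.8169737)·(-1.2262359)/(1.7734263) = -8.3083832;  |Δ| = 4.0221473
g(-8.3083832) = 21.1097704
s4 = -8.3083832 − 21.1097704·(-4.0221473)/(26.9267441) = -5.1551387;  |Δ| = 3.1532445
g(-5.1551387) = -2.7398632
s5 = -5.1551387 − (-2.7398632)·(3.1532445)/(-23.8496336) = -5.5173857;  |Δ| = 0.3622470
g(-5.5173857) = -1.0110305
s6 = -5.5173857 − (-1.0110305)·(-0.3622470)/(1.7288327) = -5.7292297;  |Δ| = 0.2118440
g(-5.7292297) = 0.1216177
s7 = -5.7292297 − 0.1216177·(-0.2118440)/(1.1326482) = -5.7064830;  |Δ| = 0.0227467
g(-5.7064830) = -0.0043013
s8 = -5.7064830 − (-0.0043013)·(0.0227467)/(-0.1259190) = -5.7072600;  |Δ| = 0.0007770
|s8 − s7| = 0.0007770 < 10^{-2}

n = 8, s_n = -5.70726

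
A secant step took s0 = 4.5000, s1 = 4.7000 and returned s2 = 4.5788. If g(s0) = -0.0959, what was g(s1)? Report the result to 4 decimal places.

The secant line through (4.5000, -0.0959) and (4.7000, g(s1)) crosses zero at s2 = 4.5788.
So (4.5000, -0.0959), (4.7000, g(s1)), (4.5788, 0) are collinear:
g(s1) = -0.0959 · (4.7000 − 4.5788) / (4.5000 − 4.5788) = -0.0959 · (0.121200)/(-0.078800) = 0.147501

0.1475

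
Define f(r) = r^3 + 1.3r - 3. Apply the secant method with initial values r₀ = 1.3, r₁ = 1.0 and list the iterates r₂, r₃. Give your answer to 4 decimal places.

1.1323, 1.1485

f(1.3) = 0.887000, f(1.0) = -0.700000
r₂ = 1.000000 − (-0.700000)·(1.000000 − 1.300000) / (-0.700000 − 0.887000) = 1.000000 − (0.210000)/(-1.587000) = 1.132325
f(1.132325) = -0.076155
r₃ = 1.132325 − (-0.076155)·(1.132325 − 1.000000) / (-0.076155 − (-0.700000)) = 1.132325 − (-0.010077)/(0.623845) = 1.148479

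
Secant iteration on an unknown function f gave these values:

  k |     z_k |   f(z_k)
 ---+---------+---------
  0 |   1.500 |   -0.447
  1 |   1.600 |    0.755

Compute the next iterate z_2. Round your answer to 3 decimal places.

z_2 = 1.600 − 0.755·(1.600 − 1.500) / (0.755 − (-0.447))
   = 1.600 − (0.07550)/(1.20200) = 1.53719

1.537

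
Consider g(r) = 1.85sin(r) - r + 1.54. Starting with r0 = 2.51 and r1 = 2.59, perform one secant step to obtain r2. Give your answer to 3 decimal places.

2.558

g(2.51) = 0.12230, g(2.59) = -0.08052
r2 = 2.59000 − (-0.08052)·(2.59000 − 2.51000) / (-0.08052 − 0.12230) = 2.59000 − (-0.00644)/(-0.20282) = 2.55824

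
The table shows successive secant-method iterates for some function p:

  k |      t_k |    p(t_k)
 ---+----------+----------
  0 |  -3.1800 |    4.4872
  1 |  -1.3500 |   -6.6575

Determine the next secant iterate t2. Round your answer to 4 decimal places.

-2.4432

t2 = -1.3500 − (-6.6575)·(-1.3500 − (-3.1800)) / (-6.6575 − 4.4872)
   = -1.3500 − (-12.183225)/(-11.144700) = -2.443186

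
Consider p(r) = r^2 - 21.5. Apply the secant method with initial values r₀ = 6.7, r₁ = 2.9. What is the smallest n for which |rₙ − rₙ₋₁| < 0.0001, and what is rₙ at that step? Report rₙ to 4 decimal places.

p(6.7) = 23.390000, p(2.9) = -13.090000
r₂ = 2.900000 − (-13.090000)·(-3.800000)/(-36.480000) = 4.263542;  |Δ| = 1.363542
p(4.263542) = -3.322212
r₃ = 4.263542 − (-3.322212)·(1.363542)/(9.767788) = 4.727308;  |Δ| = 0.463767
p(4.727308) = 0.847445
r₄ = 4.727308 − 0.847445·(0.463767)/(4.169657) = 4.633052;  |Δ| = 0.094256
p(4.633052) = -0.034829
r₅ = 4.633052 − (-0.034829)·(-0.094256)/(-0.882274) = 4.636773;  |Δ| = 0.003721
p(4.636773) = -0.000337
r₆ = 4.636773 − (-0.000337)·(0.003721)/(0.034492) = 4.636809;  |Δ| = 0.000036
|r₆ − r₅| = 0.000036 < 0.0001

n = 6, rₙ = 4.6368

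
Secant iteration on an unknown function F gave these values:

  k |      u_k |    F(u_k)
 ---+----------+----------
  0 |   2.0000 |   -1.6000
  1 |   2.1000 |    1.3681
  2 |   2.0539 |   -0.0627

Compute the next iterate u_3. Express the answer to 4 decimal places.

2.0559

u_3 = 2.0539 − (-0.0627)·(2.0539 − 2.1000) / (-0.0627 − 1.3681)
   = 2.0539 − (0.002890)/(-1.430800) = 2.055920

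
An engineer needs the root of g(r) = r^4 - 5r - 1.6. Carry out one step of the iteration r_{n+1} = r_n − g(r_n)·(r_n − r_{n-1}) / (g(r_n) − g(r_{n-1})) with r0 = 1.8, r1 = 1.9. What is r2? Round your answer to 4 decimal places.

1.8050

g(1.8) = -0.102400, g(1.9) = 1.932100
r2 = 1.900000 − 1.932100·(1.900000 − 1.800000) / (1.932100 − (-0.102400)) = 1.900000 − (0.193210)/(2.034500) = 1.805033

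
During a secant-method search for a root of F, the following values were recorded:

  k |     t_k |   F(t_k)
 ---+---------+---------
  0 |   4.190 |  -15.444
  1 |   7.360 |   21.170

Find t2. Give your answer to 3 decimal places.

t2 = 7.360 − 21.170·(7.360 − 4.190) / (21.170 − (-15.444))
   = 7.360 − (67.10890)/(36.61400) = 5.52712

5.527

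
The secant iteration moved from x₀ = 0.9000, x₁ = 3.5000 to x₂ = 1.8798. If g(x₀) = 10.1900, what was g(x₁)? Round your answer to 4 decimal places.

-16.8502

The secant line through (0.9000, 10.1900) and (3.5000, g(x₁)) crosses zero at x₂ = 1.8798.
So (0.9000, 10.1900), (3.5000, g(x₁)), (1.8798, 0) are collinear:
g(x₁) = 10.1900 · (3.5000 − 1.8798) / (0.9000 − 1.8798) = 10.1900 · (1.620200)/(-0.979800) = -16.850212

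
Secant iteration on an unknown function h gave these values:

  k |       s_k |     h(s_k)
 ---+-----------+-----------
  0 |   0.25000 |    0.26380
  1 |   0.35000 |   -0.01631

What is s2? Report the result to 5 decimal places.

0.34418

s2 = 0.35000 − (-0.01631)·(0.35000 − 0.25000) / (-0.01631 − 0.26380)
   = 0.35000 − (-0.0016310)/(-0.2801100) = 0.3441773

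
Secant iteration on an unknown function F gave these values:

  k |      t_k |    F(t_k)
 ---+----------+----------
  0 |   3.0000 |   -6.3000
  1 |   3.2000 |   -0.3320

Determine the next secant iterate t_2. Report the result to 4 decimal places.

t_2 = 3.2000 − (-0.3320)·(3.2000 − 3.0000) / (-0.3320 − (-6.3000))
   = 3.2000 − (-0.066400)/(5.968000) = 3.211126

3.2111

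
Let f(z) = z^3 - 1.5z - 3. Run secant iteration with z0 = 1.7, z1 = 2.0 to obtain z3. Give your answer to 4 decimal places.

f(1.7) = -0.637000, f(2.0) = 2.000000
z2 = 2.000000 − 2.000000·(2.000000 − 1.700000) / (2.000000 − (-0.637000)) = 2.000000 − (0.600000)/(2.637000) = 1.772469
f(1.772469) = -0.090235
z3 = 1.772469 − (-0.090235)·(1.772469 − 2.000000) / (-0.090235 − 2.000000) = 1.772469 − (0.020531)/(-2.090235) = 1.782291

1.7823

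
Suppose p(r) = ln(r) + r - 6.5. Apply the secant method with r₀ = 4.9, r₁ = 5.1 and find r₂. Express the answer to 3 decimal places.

p(4.9) = -0.01076, p(5.1) = 0.22924
r₂ = 5.10000 − 0.22924·(5.10000 − 4.90000) / (0.22924 − (-0.01076)) = 5.10000 − (0.04585)/(0.24001) = 4.90897

4.909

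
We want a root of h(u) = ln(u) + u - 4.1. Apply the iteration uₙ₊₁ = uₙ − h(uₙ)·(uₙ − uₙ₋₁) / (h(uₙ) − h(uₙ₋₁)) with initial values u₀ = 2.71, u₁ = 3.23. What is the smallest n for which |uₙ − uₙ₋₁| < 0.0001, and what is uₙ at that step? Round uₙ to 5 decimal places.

n = 4, uₙ = 3.00104

h(2.71) = -0.3930514, h(3.23) = 0.3024821
u₂ = 3.2300000 − 0.3024821·(0.5200000)/(0.6955335) = 3.0038560;  |Δ| = 0.2261440
h(3.0038560) = 0.0037528
u₃ = 3.0038560 − 0.0037528·(-0.2261440)/(-0.2987293) = 3.0010151;  |Δ| = 0.0028410
h(3.0010151) = -0.0000344
u₄ = 3.0010151 − (-0.0000344)·(-0.0028410)/(-0.0037872) = 3.0010408;  |Δ| = 0.0000258
|u₄ − u₃| = 0.0000258 < 0.0001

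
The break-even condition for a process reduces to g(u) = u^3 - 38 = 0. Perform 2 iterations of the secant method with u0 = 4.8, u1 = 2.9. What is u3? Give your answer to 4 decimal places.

g(4.8) = 72.592000, g(2.9) = -13.611000
u2 = 2.900000 − (-13.611000)·(2.900000 − 4.800000) / (-13.611000 − 72.592000) = 2.900000 − (25.860900)/(-86.203000) = 3.200000
g(3.200000) = -5.232000
u3 = 3.200000 − (-5.232000)·(3.200000 − 2.900000) / (-5.232000 − (-13.611000)) = 3.200000 − (-1.569600)/(8.379000) = 3.387325

3.3873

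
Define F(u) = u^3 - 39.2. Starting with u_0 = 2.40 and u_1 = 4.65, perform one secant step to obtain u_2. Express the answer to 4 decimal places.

3.0584

F(2.40) = -25.376000, F(4.65) = 61.344625
u_2 = 4.650000 − 61.344625·(4.650000 − 2.400000) / (61.344625 − (-25.376000)) = 4.650000 − (138.025406)/(86.720625) = 3.058390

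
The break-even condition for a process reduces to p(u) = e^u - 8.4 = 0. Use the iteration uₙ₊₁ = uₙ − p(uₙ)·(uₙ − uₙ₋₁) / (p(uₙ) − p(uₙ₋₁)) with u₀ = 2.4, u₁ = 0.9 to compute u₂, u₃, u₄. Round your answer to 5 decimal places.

1.94052, 2.27273, 2.11460

p(2.4) = 2.6231764, p(0.9) = -5.9403969
u₂ = 0.9000000 − (-5.9403969)·(0.9000000 − 2.4000000) / (-5.9403969 − 2.6231764) = 0.9000000 − (8.9105953)/(-8.5635733) = 1.9405230
p(1.9405230) = -1.4376083
u₃ = 1.9405230 − (-1.4376083)·(1.9405230 − 0.9000000) / (-1.4376083 − (-5.9403969)) = 1.9405230 − (-1.4958646)/(4.5027886) = 2.2727315
p(2.2727315) = 1.3058766
u₄ = 2.2727315 − 1.3058766·(2.2727315 − 1.9405230) / (1.3058766 − (-1.4376083)) = 2.2727315 − (0.4338233)/(2.7434850) = 2.1146030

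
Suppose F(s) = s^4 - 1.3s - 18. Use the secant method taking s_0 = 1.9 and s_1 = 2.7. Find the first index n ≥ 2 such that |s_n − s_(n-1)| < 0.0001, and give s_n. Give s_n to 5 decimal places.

n = 6, s_n = 2.13495

F(1.9) = -7.4379000, F(2.7) = 31.6341000
s_2 = 2.7000000 − 31.6341000·(0.8000000)/(39.0720000) = 2.0522912;  |Δ| = 0.6477088
F(2.0522912) = -2.9278854
s_3 = 2.0522912 − (-2.9278854)·(-0.6477088)/(-34.5619854) = 2.1071612;  |Δ| = 0.0548700
F(2.1071612) = -1.0245705
s_4 = 2.1071612 − (-1.0245705)·(0.0548700)/(1.9033150) = 2.1366982;  |Δ| = 0.0295370
F(2.1366982) = 0.0658922
s_5 = 2.1366982 − 0.0658922·(0.0295370)/(1.0904627) = 2.1349134;  |Δ| = 0.0017848
F(2.1349134) = -0.0013436
s_6 = 2.1349134 − (-0.0013436)·(-0.0017848)/(-0.0672358) = 2.1349491;  |Δ| = 0.0000357
|s_6 − s_5| = 0.0000357 < 0.0001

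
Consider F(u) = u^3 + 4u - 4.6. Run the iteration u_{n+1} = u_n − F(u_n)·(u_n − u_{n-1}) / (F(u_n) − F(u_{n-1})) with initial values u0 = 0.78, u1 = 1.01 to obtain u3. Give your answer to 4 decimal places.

F(0.78) = -1.005448, F(1.01) = 0.470301
u2 = 1.010000 − 0.470301·(1.010000 − 0.780000) / (0.470301 − (-1.005448)) = 1.010000 − (0.108169)/(1.475749) = 0.936702
F(0.936702) = -0.031319
u3 = 0.936702 − (-0.031319)·(0.936702 − 1.010000) / (-0.031319 − 0.470301) = 0.936702 − (0.002296)/(-0.501620) = 0.941279

0.9413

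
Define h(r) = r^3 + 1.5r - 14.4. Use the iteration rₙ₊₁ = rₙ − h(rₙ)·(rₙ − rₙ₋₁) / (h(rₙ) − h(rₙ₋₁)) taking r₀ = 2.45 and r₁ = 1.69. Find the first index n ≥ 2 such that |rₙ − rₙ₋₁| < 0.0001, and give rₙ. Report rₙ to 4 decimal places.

n = 6, rₙ = 2.2279

h(2.45) = 3.981125, h(1.69) = -7.038191
r₂ = 1.690000 − (-7.038191)·(-0.760000)/(-11.019316) = 2.175423;  |Δ| = 0.485423
h(2.175423) = -0.841758
r₃ = 2.175423 − (-0.841758)·(0.485423)/(6.196433) = 2.241365;  |Δ| = 0.065943
h(2.241365) = 0.222033
r₄ = 2.241365 − 0.222033·(0.065943)/(1.063791) = 2.227602;  |Δ| = 0.013763
h(2.227602) = -0.004772
r₅ = 2.227602 − (-0.004772)·(-0.013763)/(-0.226805) = 2.227891;  |Δ| = 0.000290
h(2.227891) = -0.000026
r₆ = 2.227891 − (-0.000026)·(0.000290)/(0.004746) = 2.227893;  |Δ| = 0.000002
|r₆ − r₅| = 0.000002 < 0.0001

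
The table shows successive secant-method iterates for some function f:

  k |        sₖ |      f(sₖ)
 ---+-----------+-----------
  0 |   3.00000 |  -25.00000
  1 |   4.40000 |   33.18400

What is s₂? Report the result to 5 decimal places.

3.60154

s₂ = 4.40000 − 33.18400·(4.40000 − 3.00000) / (33.18400 − (-25.00000))
   = 4.40000 − (46.4576000)/(58.1840000) = 3.6015399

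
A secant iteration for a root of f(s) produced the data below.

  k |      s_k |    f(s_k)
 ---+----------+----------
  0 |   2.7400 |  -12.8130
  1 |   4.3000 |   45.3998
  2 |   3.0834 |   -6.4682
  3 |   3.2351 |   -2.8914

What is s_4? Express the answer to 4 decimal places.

3.3577

s_4 = 3.2351 − (-2.8914)·(3.2351 − 3.0834) / (-2.8914 − (-6.4682))
   = 3.2351 − (-0.438625)/(3.576800) = 3.357731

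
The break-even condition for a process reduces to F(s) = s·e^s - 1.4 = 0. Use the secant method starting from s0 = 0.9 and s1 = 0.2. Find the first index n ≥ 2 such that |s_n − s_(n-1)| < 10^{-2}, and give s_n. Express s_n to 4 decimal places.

n = 5, s_n = 0.6971

F(0.9) = 0.813643, F(0.2) = -1.155719
s2 = 0.200000 − (-1.155719)·(-0.700000)/(-1.969362) = 0.610795;  |Δ| = 0.410795
F(0.610795) = -0.274980
s3 = 0.610795 − (-0.274980)·(0.410795)/(0.880739) = 0.739051;  |Δ| = 0.128257
F(0.739051) = 0.147535
s4 = 0.739051 − 0.147535·(0.128257)/(0.422515) = 0.694266;  |Δ| = 0.044785
F(0.694266) = -0.009912
s5 = 0.694266 − (-0.009912)·(-0.044785)/(-0.157447) = 0.697086;  |Δ| = 0.002820
|s5 − s4| = 0.002820 < 10^{-2}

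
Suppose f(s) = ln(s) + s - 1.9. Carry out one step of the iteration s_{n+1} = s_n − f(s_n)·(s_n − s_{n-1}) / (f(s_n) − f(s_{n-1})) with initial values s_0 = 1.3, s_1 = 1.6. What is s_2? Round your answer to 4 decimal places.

1.4995

f(1.3) = -0.337636, f(1.6) = 0.170004
s_2 = 1.600000 − 0.170004·(1.600000 − 1.300000) / (0.170004 − (-0.337636)) = 1.600000 − (0.051001)/(0.507639) = 1.499533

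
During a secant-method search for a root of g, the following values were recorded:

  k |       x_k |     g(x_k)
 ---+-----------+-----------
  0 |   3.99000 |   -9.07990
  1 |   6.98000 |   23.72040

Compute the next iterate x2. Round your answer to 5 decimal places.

4.81770

x2 = 6.98000 − 23.72040·(6.98000 − 3.99000) / (23.72040 − (-9.07990))
   = 6.98000 − (70.9239960)/(32.8003000) = 4.8177028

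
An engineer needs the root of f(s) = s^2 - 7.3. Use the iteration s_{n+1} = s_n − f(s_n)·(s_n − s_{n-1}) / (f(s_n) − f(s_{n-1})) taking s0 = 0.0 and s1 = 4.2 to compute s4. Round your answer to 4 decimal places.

f(0.0) = -7.300000, f(4.2) = 10.340000
s2 = 4.200000 − 10.340000·(4.200000 − 0.000000) / (10.340000 − (-7.300000)) = 4.200000 − (43.428000)/(17.640000) = 1.738095
f(1.738095) = -4.279025
s3 = 1.738095 − (-4.279025)·(1.738095 − 4.200000) / (-4.279025 − 10.340000) = 1.738095 − (10.534552)/(-14.619025) = 2.458701
f(2.458701) = -1.254790
s4 = 2.458701 − (-1.254790)·(2.458701 − 1.738095) / (-1.254790 − (-4.279025)) = 2.458701 − (-0.904209)/(3.024235) = 2.757688

2.7577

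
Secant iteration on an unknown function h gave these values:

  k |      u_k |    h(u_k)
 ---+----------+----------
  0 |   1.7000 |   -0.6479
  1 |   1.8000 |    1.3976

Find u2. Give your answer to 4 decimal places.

u2 = 1.8000 − 1.3976·(1.8000 − 1.7000) / (1.3976 − (-0.6479))
   = 1.8000 − (0.139760)/(2.045500) = 1.731674

1.7317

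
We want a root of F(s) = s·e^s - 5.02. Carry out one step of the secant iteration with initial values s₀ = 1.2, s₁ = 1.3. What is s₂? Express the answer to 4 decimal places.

F(1.2) = -1.035860, F(1.3) = -0.249914
s₂ = 1.300000 − (-0.249914)·(1.300000 − 1.200000) / (-0.249914 − (-1.035860)) = 1.300000 − (-0.024991)/(0.785945) = 1.331798

1.3318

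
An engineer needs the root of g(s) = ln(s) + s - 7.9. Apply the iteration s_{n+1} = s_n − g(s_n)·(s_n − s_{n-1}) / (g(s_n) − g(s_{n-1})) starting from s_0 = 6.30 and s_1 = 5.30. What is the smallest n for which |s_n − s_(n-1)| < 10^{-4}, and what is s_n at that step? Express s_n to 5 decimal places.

g(6.30) = 0.2405496, g(5.30) = -0.9322932
s_2 = 5.3000000 − (-0.9322932)·(-1.0000000)/(-1.1728428) = 6.0949004;  |Δ| = 0.7949004
g(6.0949004) = 0.0023528
s_3 = 6.0949004 − 0.0023528·(0.7949004)/(0.9346460) = 6.0928994;  |Δ| = 0.0020010
g(6.0928994) = 0.0000234
s_4 = 6.0928994 − 0.0000234·(-0.0020010)/(-0.0023294) = 6.0928792;  |Δ| = 0.0000201
|s_4 − s_3| = 0.0000201 < 10^{-4}

n = 4, s_n = 6.09288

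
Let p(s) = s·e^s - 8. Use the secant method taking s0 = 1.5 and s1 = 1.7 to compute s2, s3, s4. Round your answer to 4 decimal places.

1.5989, 1.6054, 1.6058

p(1.5) = -1.277466, p(1.7) = 1.305711
s2 = 1.700000 − 1.305711·(1.700000 − 1.500000) / (1.305711 − (-1.277466)) = 1.700000 − (0.261142)/(2.583177) = 1.598907
p(1.598907) = -0.089218
s3 = 1.598907 − (-0.089218)·(1.598907 − 1.700000) / (-0.089218 − 1.305711) = 1.598907 − (0.009019)/(-1.394929) = 1.605372
p(1.605372) = -0.005705
s4 = 1.605372 − (-0.005705)·(1.605372 − 1.598907) / (-0.005705 − (-0.089218)) = 1.605372 − (-0.000037)/(0.083513) = 1.605814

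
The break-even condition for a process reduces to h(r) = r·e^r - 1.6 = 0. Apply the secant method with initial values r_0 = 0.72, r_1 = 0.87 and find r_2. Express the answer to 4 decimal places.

h(0.72) = -0.120808, h(0.87) = 0.476612
r_2 = 0.870000 − 0.476612·(0.870000 − 0.720000) / (0.476612 − (-0.120808)) = 0.870000 − (0.071492)/(0.597421) = 0.750332

0.7503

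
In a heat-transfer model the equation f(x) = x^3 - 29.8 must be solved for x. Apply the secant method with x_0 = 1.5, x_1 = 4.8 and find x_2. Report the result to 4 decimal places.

f(1.5) = -26.425000, f(4.8) = 80.792000
x_2 = 4.800000 − 80.792000·(4.800000 − 1.500000) / (80.792000 − (-26.425000)) = 4.800000 − (266.613600)/(107.217000) = 2.313327

2.3133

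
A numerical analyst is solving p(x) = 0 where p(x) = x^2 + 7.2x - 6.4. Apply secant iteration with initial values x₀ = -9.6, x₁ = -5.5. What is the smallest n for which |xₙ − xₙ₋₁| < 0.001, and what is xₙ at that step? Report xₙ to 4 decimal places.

n = 6, xₙ = -8.0000

p(-9.6) = 16.640000, p(-5.5) = -15.750000
x₂ = -5.500000 − (-15.750000)·(4.100000)/(-32.390000) = -7.493671;  |Δ| = 1.993671
p(-7.493671) = -4.199327
x₃ = -7.493671 − (-4.199327)·(-1.993671)/(11.550673) = -8.218484;  |Δ| = 0.724813
p(-8.218484) = 1.970392
x₄ = -8.218484 − 1.970392·(-0.724813)/(6.169719) = -7.987004;  |Δ| = 0.231480
p(-7.987004) = -0.114197
x₅ = -7.987004 − (-0.114197)·(0.231480)/(-2.084589) = -7.999685;  |Δ| = 0.012681
p(-7.999685) = -0.002775
x₆ = -7.999685 − (-0.002775)·(-0.012681)/(0.111422) = -8.000000;  |Δ| = 0.000316
|x₆ − x₅| = 0.000316 < 0.001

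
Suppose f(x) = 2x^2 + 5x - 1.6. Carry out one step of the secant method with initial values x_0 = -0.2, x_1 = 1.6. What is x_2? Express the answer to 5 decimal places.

f(-0.2) = -2.5200000, f(1.6) = 11.5200000
x_2 = 1.6000000 − 11.5200000·(1.6000000 − (-0.2000000)) / (11.5200000 − (-2.5200000)) = 1.6000000 − (20.7360000)/(14.0400000) = 0.1230769

0.12308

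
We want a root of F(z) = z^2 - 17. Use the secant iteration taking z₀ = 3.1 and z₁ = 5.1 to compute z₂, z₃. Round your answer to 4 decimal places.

4.0012, 4.1100

F(3.1) = -7.390000, F(5.1) = 9.010000
z₂ = 5.100000 − 9.010000·(5.100000 − 3.100000) / (9.010000 − (-7.390000)) = 5.100000 − (18.020000)/(16.400000) = 4.001220
F(4.001220) = -0.990242
z₃ = 4.001220 − (-0.990242)·(4.001220 − 5.100000) / (-0.990242 − 9.010000) = 4.001220 − (1.088059)/(-10.000242) = 4.110023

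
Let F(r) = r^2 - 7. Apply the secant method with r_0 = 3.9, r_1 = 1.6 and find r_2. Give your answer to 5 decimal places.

2.40727

F(3.9) = 8.2100000, F(1.6) = -4.4400000
r_2 = 1.6000000 − (-4.4400000)·(1.6000000 − 3.9000000) / (-4.4400000 − 8.2100000) = 1.6000000 − (10.2120000)/(-12.6500000) = 2.4072727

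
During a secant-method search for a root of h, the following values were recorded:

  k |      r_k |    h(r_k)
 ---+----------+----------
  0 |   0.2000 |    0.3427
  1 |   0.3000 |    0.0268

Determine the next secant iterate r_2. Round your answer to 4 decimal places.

r_2 = 0.3000 − 0.0268·(0.3000 − 0.2000) / (0.0268 − 0.3427)
   = 0.3000 − (0.002680)/(-0.315900) = 0.308484

0.3085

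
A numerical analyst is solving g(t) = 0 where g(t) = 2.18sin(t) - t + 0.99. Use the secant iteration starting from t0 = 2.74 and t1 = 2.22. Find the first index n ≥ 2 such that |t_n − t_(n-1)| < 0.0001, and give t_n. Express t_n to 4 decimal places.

g(2.74) = -0.897871, g(2.22) = 0.506513
t2 = 2.220000 − 0.506513·(-0.520000)/(1.404384) = 2.407546;  |Δ| = 0.187546
g(2.407546) = 0.042792
t3 = 2.407546 − 0.042792·(0.187546)/(-0.463721) = 2.424853;  |Δ| = 0.017306
g(2.424853) = -0.002744
t4 = 2.424853 − (-0.002744)·(0.017306)/(-0.045536) = 2.423810;  |Δ| = 0.001043
g(2.423810) = 0.000012
t5 = 2.423810 − 0.000012·(-0.001043)/(0.002756) = 2.423814;  |Δ| = 0.000005
|t5 − t4| = 0.000005 < 0.0001

n = 5, t_n = 2.4238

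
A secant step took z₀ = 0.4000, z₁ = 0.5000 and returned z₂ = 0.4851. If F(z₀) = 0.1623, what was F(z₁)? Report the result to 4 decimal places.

The secant line through (0.4000, 0.1623) and (0.5000, F(z₁)) crosses zero at z₂ = 0.4851.
So (0.4000, 0.1623), (0.5000, F(z₁)), (0.4851, 0) are collinear:
F(z₁) = 0.1623 · (0.5000 − 0.4851) / (0.4000 − 0.4851) = 0.1623 · (0.014900)/(-0.085100) = -0.028417

-0.0284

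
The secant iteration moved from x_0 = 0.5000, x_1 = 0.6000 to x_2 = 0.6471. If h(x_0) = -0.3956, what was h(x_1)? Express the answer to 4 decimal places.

-0.1267

The secant line through (0.5000, -0.3956) and (0.6000, h(x_1)) crosses zero at x_2 = 0.6471.
So (0.5000, -0.3956), (0.6000, h(x_1)), (0.6471, 0) are collinear:
h(x_1) = -0.3956 · (0.6000 − 0.6471) / (0.5000 − 0.6471) = -0.3956 · (-0.047100)/(-0.147100) = -0.126667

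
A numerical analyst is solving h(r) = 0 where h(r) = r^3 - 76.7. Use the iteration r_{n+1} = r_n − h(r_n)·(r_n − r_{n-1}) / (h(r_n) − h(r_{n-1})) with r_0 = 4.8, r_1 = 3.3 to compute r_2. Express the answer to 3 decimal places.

h(4.8) = 33.89200, h(3.3) = -40.76300
r_2 = 3.30000 − (-40.76300)·(3.30000 − 4.80000) / (-40.76300 − 33.89200) = 3.30000 − (61.14450)/(-74.65500) = 4.11903

4.119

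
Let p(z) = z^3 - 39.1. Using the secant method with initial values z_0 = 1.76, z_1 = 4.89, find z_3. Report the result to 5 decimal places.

p(1.76) = -33.6482240, p(4.89) = 77.8301690
z_2 = 4.8900000 − 77.8301690·(4.8900000 − 1.7600000) / (77.8301690 − (-33.6482240)) = 4.8900000 − (243.6084290)/(111.4783930) = 2.7047476
p(2.7047476) = -19.3129879
z_3 = 2.7047476 − (-19.3129879)·(2.7047476 − 4.8900000) / (-19.3129879 − 77.8301690) = 2.7047476 − (42.2037538)/(-97.1431569) = 3.1391966

3.13920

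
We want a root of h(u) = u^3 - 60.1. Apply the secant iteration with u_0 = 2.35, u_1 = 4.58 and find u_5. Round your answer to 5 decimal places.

3.91699

h(2.35) = -47.1221250, h(4.58) = 35.9719120
u_2 = 4.5800000 − 35.9719120·(4.5800000 − 2.3500000) / (35.9719120 − (-47.1221250)) = 4.5800000 − (80.2173638)/(83.0940370) = 3.6146195
h(3.6146195) = -12.8732828
u_3 = 3.6146195 − (-12.8732828)·(3.6146195 − 4.5800000) / (-12.8732828 − 35.9719120) = 3.6146195 − (12.4276163)/(-48.8451948) = 3.8690481
h(3.8690481) = -2.1821548
u_4 = 3.8690481 − (-2.1821548)·(3.8690481 − 3.6146195) / (-2.1821548 − (-12.8732828)) = 3.8690481 − (-0.5552027)/(10.6911280) = 3.9209793
h(3.9209793) = 0.1814436
u_5 = 3.9209793 − 0.1814436·(3.9209793 − 3.8690481) / (0.1814436 − (-2.1821548)) = 3.9209793 − (0.0094226)/(2.3635984) = 3.9169927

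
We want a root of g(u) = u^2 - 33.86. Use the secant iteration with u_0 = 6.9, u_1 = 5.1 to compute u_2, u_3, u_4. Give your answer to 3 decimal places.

g(6.9) = 13.75000, g(5.1) = -7.85000
u_2 = 5.10000 − (-7.85000)·(5.10000 − 6.90000) / (-7.85000 − 13.75000) = 5.10000 − (14.13000)/(-21.60000) = 5.75417
g(5.75417) = -0.74957
u_3 = 5.75417 − (-0.74957)·(5.75417 − 5.10000) / (-0.74957 − (-7.85000)) = 5.75417 − (-0.49034)/(7.10043) = 5.82322
g(5.82322) = 0.04994
u_4 = 5.82322 − 0.04994·(5.82322 − 5.75417) / (0.04994 − (-0.74957)) = 5.82322 − (0.00345)/(0.79951) = 5.81891

5.754, 5.823, 5.819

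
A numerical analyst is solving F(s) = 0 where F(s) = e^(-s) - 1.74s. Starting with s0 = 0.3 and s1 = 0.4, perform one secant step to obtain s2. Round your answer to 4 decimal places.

0.3895

F(0.3) = 0.218818, F(0.4) = -0.025680
s2 = 0.400000 − (-0.025680)·(0.400000 − 0.300000) / (-0.025680 − 0.218818) = 0.400000 − (-0.002568)/(-0.244498) = 0.389497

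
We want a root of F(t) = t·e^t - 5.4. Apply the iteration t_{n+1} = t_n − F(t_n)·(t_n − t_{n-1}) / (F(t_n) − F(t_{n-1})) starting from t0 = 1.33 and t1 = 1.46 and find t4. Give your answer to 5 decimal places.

1.37092

F(1.33) = -0.3712123, F(1.46) = 0.8867009
t2 = 1.4600000 − 0.8867009·(1.4600000 − 1.3300000) / (0.8867009 − (-0.3712123)) = 1.4600000 − (0.1152711)/(1.2579132) = 1.3683632
F(1.3683632) = -0.0238177
t3 = 1.3683632 − (-0.0238177)·(1.3683632 − 1.4600000) / (-0.0238177 − 0.8867009) = 1.3683632 − (0.0021826)/(-0.9105186) = 1.3707603
F(1.3707603) = -0.0014747
t4 = 1.3707603 − (-0.0014747)·(1.3707603 − 1.3683632) / (-0.0014747 − (-0.0238177)) = 1.3707603 − (-0.0000035)/(0.0223430) = 1.3709185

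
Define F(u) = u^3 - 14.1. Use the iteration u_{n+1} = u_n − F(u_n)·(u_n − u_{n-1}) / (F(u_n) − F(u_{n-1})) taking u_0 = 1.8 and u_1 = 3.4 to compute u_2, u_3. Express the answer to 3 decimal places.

2.195, 2.343

F(1.8) = -8.26800, F(3.4) = 25.20400
u_2 = 3.40000 − 25.20400·(3.40000 − 1.80000) / (25.20400 − (-8.26800)) = 3.40000 − (40.32640)/(33.47200) = 2.19522
F(2.19522) = -3.52126
u_3 = 2.19522 − (-3.52126)·(2.19522 − 3.40000) / (-3.52126 − 25.20400) = 2.19522 − (4.24234)/(-28.72526) = 2.34291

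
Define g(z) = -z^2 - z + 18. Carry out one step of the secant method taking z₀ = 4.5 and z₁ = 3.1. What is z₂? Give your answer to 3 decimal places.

3.715

g(4.5) = -6.75000, g(3.1) = 5.29000
z₂ = 3.10000 − 5.29000·(3.10000 − 4.50000) / (5.29000 − (-6.75000)) = 3.10000 − (-7.40600)/(12.04000) = 3.71512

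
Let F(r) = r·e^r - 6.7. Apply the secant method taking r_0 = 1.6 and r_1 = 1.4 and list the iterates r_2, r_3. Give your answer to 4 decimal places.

1.4910, 1.4985

F(1.6) = 1.224852, F(1.4) = -1.022720
r_2 = 1.400000 − (-1.022720)·(1.400000 − 1.600000) / (-1.022720 − 1.224852) = 1.400000 − (0.204544)/(-2.247572) = 1.491007
F(1.491007) = -0.077598
r_3 = 1.491007 − (-0.077598)·(1.491007 − 1.400000) / (-0.077598 − (-1.022720)) = 1.491007 − (-0.007062)/(0.945122) = 1.498479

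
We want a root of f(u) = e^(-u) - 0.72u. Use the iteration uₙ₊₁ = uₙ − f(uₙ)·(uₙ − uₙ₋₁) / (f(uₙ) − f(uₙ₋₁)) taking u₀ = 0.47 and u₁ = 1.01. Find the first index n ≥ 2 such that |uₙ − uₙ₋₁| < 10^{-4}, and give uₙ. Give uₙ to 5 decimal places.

f(0.47) = 0.2866023, f(1.01) = -0.3629810
u₂ = 1.0100000 − (-0.3629810)·(0.5400000)/(-0.6495833) = 0.7082531;  |Δ| = 0.3017469
f(0.7082531) = -0.0174384
u₃ = 0.7082531 − (-0.0174384)·(-0.3017469)/(0.3455426) = 0.6930249;  |Δ| = 0.0152282
f(0.6930249) = 0.0010832
u₄ = 0.6930249 − 0.0010832·(-0.0152282)/(0.0185216) = 0.6939155;  |Δ| = 0.0008906
f(0.6939155) = -0.0000032
u₅ = 0.6939155 − (-0.0000032)·(0.0008906)/(-0.0010864) = 0.6939129;  |Δ| = 0.0000026
|u₅ − u₄| = 0.0000026 < 10^{-4}

n = 5, uₙ = 0.69391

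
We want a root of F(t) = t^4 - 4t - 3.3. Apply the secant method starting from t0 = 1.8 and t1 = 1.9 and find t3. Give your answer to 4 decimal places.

F(1.8) = -0.002400, F(1.9) = 2.132100
t2 = 1.900000 − 2.132100·(1.900000 − 1.800000) / (2.132100 − (-0.002400)) = 1.900000 − (0.213210)/(2.134500) = 1.800112
F(1.800112) = -0.000227
t3 = 1.800112 − (-0.000227)·(1.800112 − 1.900000) / (-0.000227 − 2.132100) = 1.800112 − (0.000023)/(-2.132327) = 1.800123

1.8001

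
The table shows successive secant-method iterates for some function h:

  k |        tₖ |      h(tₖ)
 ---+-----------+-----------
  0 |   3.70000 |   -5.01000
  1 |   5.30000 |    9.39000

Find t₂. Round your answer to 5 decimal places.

4.25667

t₂ = 5.30000 − 9.39000·(5.30000 − 3.70000) / (9.39000 − (-5.01000))
   = 5.30000 − (15.0240000)/(14.4000000) = 4.2566667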